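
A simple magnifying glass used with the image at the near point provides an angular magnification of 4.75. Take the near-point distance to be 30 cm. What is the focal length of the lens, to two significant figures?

For the image at the near point, M = 1 + D/f.
f = D/(M - 1) = 30/(4.75 - 1) = 8.000 cm.

8.0 cm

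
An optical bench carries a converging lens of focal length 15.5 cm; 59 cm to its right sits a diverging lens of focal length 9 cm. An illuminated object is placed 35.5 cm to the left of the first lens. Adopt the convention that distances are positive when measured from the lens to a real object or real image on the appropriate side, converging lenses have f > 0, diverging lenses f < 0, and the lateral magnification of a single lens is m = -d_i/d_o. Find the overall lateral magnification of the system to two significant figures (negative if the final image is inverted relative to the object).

First lens: d_i1 = 1/(1/15.5 - 1/35.5) = 27.513 cm.
m_1 = -(27.513)/35.5 = -0.7750.
Object distance for lens 2: d_o2 = 59 - 27.513 = 31.487 cm.
Second lens: d_i2 = 1/(1/(-9) - 1/(31.487)) = -6.999 cm.
m_2 = -(-6.999)/(31.487) = 0.2223.
Overall magnification: m = m_1 m_2 = -0.1723.

-0.17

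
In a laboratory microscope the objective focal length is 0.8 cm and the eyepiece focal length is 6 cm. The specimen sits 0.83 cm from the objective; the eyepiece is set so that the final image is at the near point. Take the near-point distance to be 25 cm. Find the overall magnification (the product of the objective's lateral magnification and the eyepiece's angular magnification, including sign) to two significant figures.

-140

Objective: 1/d_i = 1/f_obj - 1/d_o = 1/0.8 - 1/0.83 = 0.04518 cm^-1, so d_i = 22.133 cm.
m_obj = -d_i/d_o = -22.133/0.83 = -26.667.
Eyepiece angular magnification (image at near point): M_eye = 1 + D/f_e = 1 + 25/6 = 5.167.
Overall M = m_obj x M_eye = (-26.667)(5.167) = -137.78.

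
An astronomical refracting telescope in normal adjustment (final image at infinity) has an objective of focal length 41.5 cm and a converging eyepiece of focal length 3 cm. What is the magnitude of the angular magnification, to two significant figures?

14

|M| = f_obj/|f_eye| = 41.5/3 = 13.833.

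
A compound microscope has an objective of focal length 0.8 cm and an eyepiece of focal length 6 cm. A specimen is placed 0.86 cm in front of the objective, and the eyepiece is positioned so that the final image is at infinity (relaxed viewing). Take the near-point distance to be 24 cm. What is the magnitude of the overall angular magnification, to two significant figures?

Objective: 1/d_i = 1/f_obj - 1/d_o = 1/0.8 - 1/0.86 = 0.08721 cm^-1, so d_i = 11.467 cm.
m_obj = -d_i/d_o = -11.467/0.86 = -13.333.
Eyepiece angular magnification (image at infinity): M_eye = D/f_e = 24/6 = 4.000.
Overall M = m_obj x M_eye = (-13.333)(4.000) = -53.33.
|M| = 53.33.

53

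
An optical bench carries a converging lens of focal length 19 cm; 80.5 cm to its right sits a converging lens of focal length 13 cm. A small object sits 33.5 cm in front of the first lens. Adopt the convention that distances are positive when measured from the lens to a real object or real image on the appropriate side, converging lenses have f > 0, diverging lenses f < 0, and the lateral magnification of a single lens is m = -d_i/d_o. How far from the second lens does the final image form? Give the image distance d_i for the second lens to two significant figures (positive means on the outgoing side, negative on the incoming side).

First lens: d_i1 = 1/(1/19 - 1/33.5) = 43.897 cm.
Object distance for lens 2: d_o2 = 80.5 - 43.897 = 36.603 cm.
Second lens: d_i2 = 1/(1/13 - 1/(36.603)) = 20.160 cm.

20 cm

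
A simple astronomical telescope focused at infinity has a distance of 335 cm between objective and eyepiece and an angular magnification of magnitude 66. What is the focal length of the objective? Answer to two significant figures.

330 cm

In normal adjustment the tube length equals f_obj + f_eye and |M| = f_obj/f_eye.
So f_obj = 66 f_eye and 66 f_eye + f_eye = 335 cm, giving f_eye = 335/67 = 5.000 cm and f_obj = 330.000 cm.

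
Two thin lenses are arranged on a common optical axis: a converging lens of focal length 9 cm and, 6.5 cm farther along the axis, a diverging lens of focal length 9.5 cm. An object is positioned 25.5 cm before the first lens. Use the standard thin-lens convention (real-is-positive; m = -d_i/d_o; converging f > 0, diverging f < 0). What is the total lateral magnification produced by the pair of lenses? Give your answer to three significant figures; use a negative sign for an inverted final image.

Lens 1: 1/d_i1 = 1/f_1 - 1/d_o1 = 1/9 - 1/25.5 = 0.07190 cm^-1, so d_i1 = 13.909 cm.
m_1 = -(13.909)/25.5 = -0.5455.
Since 13.909 cm > 6.5 cm, the first image lies past the second lens and serves as a virtual object: d_o2 = L - d_i1 = -7.409 cm.
Lens 2: 1/d_i2 = 1/f_2 - 1/d_o2 = 1/(-9.5) - 1/(-7.409) = 0.02971 cm^-1, so d_i2 = 33.663 cm.
m_2 = -(33.663)/(-7.409) = 4.5435.
The system's lateral magnification is m_1 m_2 = (-0.5455)(4.5435) = -2.4783.

-2.48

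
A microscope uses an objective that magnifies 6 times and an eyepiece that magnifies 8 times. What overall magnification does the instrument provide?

The overall magnification of a compound microscope is the product of the objective and eyepiece magnifications:
M = M_obj x M_eye = 6 x 8 = 48.

48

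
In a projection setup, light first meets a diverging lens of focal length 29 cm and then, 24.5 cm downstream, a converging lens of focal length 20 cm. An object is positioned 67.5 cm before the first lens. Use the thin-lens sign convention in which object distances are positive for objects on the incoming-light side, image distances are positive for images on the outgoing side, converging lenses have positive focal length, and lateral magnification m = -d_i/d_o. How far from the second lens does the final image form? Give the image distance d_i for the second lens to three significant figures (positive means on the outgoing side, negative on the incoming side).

First lens: d_i1 = 1/(1/(-29) - 1/67.5) = -20.285 cm.
With d_i1 < 0 the first image is virtual and lies on the object side; the object distance for lens 2 is d_o2 = 24.5 - (-20.285) = 44.785 cm.
Second lens: d_i2 = 1/(1/20 - 1/(44.785)) = 36.139 cm.

36.1 cm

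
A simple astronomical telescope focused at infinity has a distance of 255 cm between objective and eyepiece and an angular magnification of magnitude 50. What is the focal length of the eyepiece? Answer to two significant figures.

5.0 cm

In normal adjustment the tube length equals f_obj + f_eye and |M| = f_obj/f_eye.
So f_obj = 50 f_eye and 50 f_eye + f_eye = 255 cm, giving f_eye = 255/51 = 5.000 cm and f_obj = 250.000 cm.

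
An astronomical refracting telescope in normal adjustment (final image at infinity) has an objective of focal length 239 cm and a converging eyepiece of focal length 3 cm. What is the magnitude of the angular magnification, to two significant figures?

|M| = f_obj/|f_eye| = 239/3 = 79.667.

80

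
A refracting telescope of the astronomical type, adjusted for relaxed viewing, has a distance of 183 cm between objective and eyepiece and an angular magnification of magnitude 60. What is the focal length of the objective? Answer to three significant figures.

In normal adjustment the tube length equals f_obj + f_eye and |M| = f_obj/f_eye.
So f_obj = 60 f_eye and 60 f_eye + f_eye = 183 cm, giving f_eye = 183/61 = 3.000 cm and f_obj = 180.000 cm.

180 cm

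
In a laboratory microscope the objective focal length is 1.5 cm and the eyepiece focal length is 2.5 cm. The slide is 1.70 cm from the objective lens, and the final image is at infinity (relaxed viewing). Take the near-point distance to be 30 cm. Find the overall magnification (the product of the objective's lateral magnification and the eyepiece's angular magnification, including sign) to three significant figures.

-90.0

Objective: 1/d_i = 1/f_obj - 1/d_o = 1/1.5 - 1/1.70 = 0.07843 cm^-1, so d_i = 12.750 cm.
m_obj = -d_i/d_o = -12.750/1.70 = -7.500.
Eyepiece angular magnification (image at infinity): M_eye = D/f_e = 30/2.5 = 12.000.
Overall M = m_obj x M_eye = (-7.500)(12.000) = -90.00.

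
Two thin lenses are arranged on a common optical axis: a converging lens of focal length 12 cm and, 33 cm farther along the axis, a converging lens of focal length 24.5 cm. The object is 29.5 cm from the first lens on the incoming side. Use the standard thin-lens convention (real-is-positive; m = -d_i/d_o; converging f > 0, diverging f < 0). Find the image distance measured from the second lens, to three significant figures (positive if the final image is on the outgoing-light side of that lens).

-26.7 cm

Applying the thin-lens equation to the first lens, 1/12 = 1/29.5 + 1/d_i1, which gives d_i1 = 20.229 cm.
That image sits 12.771 cm in front of the second lens, so d_o2 = 12.771 cm.
Applying the thin-lens equation again with f_2 = 24.5 cm and d_o2 = 12.771 cm gives d_i2 = -26.678 cm.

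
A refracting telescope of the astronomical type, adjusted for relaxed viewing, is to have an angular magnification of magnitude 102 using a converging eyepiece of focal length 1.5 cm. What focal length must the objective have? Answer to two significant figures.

|M| = f_obj/|f_eye|, so f_obj = |M| x |f_eye| = 102.0 x 1.5 = 153.000 cm.

150 cm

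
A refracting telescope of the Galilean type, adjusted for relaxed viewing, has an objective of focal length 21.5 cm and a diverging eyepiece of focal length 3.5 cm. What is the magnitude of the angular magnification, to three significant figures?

|M| = f_obj/|f_eye| = 21.5/3.5 = 6.143.

6.14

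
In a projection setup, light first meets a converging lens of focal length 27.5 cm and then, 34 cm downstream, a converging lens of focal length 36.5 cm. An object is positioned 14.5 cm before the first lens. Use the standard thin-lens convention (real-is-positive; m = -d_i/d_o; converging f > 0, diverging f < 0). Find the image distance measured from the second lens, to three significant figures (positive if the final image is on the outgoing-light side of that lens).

Lens 1: 1/d_i1 = 1/f_1 - 1/d_o1 = 1/27.5 - 1/14.5 = -0.03260 cm^-1, so d_i1 = -30.673 cm.
With d_i1 < 0 the first image is virtual and lies on the object side; the object distance for lens 2 is d_o2 = 34 - (-30.673) = 64.673 cm.
Lens 2: 1/d_i2 = 1/f_2 - 1/d_o2 = 1/36.5 - 1/(64.673) = 0.01193 cm^-1, so d_i2 = 83.788 cm.

83.8 cm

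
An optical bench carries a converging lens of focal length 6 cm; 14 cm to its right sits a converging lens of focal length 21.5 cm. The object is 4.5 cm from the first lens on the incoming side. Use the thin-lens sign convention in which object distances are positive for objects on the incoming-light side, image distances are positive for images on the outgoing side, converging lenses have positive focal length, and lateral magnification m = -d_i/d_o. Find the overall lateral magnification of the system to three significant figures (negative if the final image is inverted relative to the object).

-8.19

First lens: d_i1 = 1/(1/6 - 1/4.5) = -18.000 cm.
m_1 = -(-18.000)/4.5 = 4.0000.
With d_i1 < 0 the first image is virtual and lies on the object side; the object distance for lens 2 is d_o2 = 14 - (-18.000) = 32.000 cm.
Second lens: d_i2 = 1/(1/21.5 - 1/(32.000)) = 65.524 cm.
m_2 = -(65.524)/(32.000) = -2.0476.
Overall magnification: m = m_1 m_2 = -8.1905.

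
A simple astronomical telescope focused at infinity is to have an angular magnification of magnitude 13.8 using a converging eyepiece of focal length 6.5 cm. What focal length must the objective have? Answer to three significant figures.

89.7 cm

|M| = f_obj/|f_eye|, so f_obj = |M| x |f_eye| = 13.8 x 6.5 = 89.700 cm.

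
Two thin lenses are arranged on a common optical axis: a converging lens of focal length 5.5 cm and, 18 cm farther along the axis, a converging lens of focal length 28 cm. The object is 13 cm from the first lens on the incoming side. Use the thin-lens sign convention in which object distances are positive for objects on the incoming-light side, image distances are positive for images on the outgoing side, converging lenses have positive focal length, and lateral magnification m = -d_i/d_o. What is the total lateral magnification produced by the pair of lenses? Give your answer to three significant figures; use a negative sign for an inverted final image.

-1.05

First lens: d_i1 = 1/(1/5.5 - 1/13) = 9.533 cm.
m_1 = -(9.533)/13 = -0.7333.
That image sits 8.467 cm in front of the second lens, so d_o2 = 8.467 cm.
Second lens: d_i2 = 1/(1/28 - 1/(8.467)) = -12.137 cm.
m_2 = -(-12.137)/(8.467) = 1.4334.
Overall magnification: m = m_1 m_2 = -1.0512.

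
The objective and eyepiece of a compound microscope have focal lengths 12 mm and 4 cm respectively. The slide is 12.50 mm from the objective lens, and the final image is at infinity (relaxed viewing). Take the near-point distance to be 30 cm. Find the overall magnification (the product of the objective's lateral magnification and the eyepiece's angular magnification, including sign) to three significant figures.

-180

Convert to cm: f_obj = 12 mm = 1.2 cm; d_o = 12.50 mm = 1.25 cm.
Objective: 1/d_i = 1/f_obj - 1/d_o = 1/1.2 - 1/1.25 = 0.03333 cm^-1, so d_i = 30.000 cm.
m_obj = -d_i/d_o = -30.000/1.25 = -24.000.
Eyepiece angular magnification (image at infinity): M_eye = D/f_e = 30/4 = 7.500.
Overall M = m_obj x M_eye = (-24.000)(7.500) = -180.00.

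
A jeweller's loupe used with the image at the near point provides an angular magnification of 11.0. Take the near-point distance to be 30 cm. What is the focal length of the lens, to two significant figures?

3.0 cm

For the image at the near point, M = 1 + D/f.
f = D/(M - 1) = 30/(11.0 - 1) = 3.000 cm.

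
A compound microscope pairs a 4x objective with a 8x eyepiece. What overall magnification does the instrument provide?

32

The overall magnification of a compound microscope is the product of the objective and eyepiece magnifications:
M = M_obj x M_eye = 4 x 8 = 32.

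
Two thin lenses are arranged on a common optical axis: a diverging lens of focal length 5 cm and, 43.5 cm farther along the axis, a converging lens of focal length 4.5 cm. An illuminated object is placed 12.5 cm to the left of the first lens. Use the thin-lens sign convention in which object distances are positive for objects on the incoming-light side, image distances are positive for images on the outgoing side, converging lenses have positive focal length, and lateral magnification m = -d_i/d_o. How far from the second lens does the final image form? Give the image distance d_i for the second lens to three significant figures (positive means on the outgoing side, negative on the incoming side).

Lens 1: 1/d_i1 = 1/f_1 - 1/d_o1 = 1/(-5) - 1/12.5 = -0.28000 cm^-1, so d_i1 = -3.571 cm.
With d_i1 < 0 the first image is virtual and lies on the object side; the object distance for lens 2 is d_o2 = 43.5 - (-3.571) = 47.071 cm.
Lens 2: 1/d_i2 = 1/f_2 - 1/d_o2 = 1/4.5 - 1/(47.071) = 0.20098 cm^-1, so d_i2 = 4.976 cm.

4.98 cm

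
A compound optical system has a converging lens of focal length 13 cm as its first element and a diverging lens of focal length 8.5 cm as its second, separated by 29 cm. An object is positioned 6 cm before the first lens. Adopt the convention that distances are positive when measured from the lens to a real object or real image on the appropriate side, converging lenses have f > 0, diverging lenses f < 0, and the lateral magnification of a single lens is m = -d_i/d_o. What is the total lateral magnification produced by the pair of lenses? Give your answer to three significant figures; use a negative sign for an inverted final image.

First lens: d_i1 = 1/(1/13 - 1/6) = -11.143 cm.
m_1 = -(-11.143)/6 = 1.8571.
With d_i1 < 0 the first image is virtual and lies on the object side; the object distance for lens 2 is d_o2 = 29 - (-11.143) = 40.143 cm.
Second lens: d_i2 = 1/(1/(-8.5) - 1/(40.143)) = -7.015 cm.
m_2 = -(-7.015)/(40.143) = 0.1747.
Total m = m_1 x m_2 = (1.8571)(0.1747) = 0.3245.

0.325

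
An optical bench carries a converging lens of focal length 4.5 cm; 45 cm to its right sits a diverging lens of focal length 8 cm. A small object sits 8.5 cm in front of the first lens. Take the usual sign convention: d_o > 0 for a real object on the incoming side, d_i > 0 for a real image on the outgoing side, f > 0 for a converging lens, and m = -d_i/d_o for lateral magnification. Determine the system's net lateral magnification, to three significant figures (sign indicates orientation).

Lens 1: 1/d_i1 = 1/f_1 - 1/d_o1 = 1/4.5 - 1/8.5 = 0.10458 cm^-1, so d_i1 = 9.563 cm.
m_1 = -(9.563)/8.5 = -1.1250.
That image sits 35.438 cm in front of the second lens, so d_o2 = 35.438 cm.
Lens 2: 1/d_i2 = 1/f_2 - 1/d_o2 = 1/(-8) - 1/(35.438) = -0.15322 cm^-1, so d_i2 = -6.527 cm.
m_2 = -(-6.527)/(35.438) = 0.1842.
The system's lateral magnification is m_1 m_2 = (-1.1250)(0.1842) = -0.2072.

-0.207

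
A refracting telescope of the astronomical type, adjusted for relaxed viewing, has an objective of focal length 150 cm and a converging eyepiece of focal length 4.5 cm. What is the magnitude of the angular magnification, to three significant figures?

33.3

|M| = f_obj/|f_eye| = 150/4.5 = 33.333.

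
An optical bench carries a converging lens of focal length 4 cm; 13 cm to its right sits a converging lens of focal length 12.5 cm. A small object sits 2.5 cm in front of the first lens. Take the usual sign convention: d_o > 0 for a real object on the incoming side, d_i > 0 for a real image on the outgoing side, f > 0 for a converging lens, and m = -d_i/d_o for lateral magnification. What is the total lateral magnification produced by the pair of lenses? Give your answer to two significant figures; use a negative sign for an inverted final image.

Applying the thin-lens equation to the first lens, 1/4 = 1/2.5 + 1/d_i1, which gives d_i1 = -6.667 cm.
Its lateral magnification is m_1 = -d_i1/d_o1 = -(-6.667)/2.5 = 2.6667.
With d_i1 < 0 the first image is virtual and lies on the object side; the object distance for lens 2 is d_o2 = 13 - (-6.667) = 19.667 cm.
Applying the thin-lens equation again with f_2 = 12.5 cm and d_o2 = 19.667 cm gives d_i2 = 34.302 cm.
m_2 = -(34.302)/(19.667) = -1.7442.
Total m = m_1 x m_2 = (2.6667)(-1.7442) = -4.6512.

-4.7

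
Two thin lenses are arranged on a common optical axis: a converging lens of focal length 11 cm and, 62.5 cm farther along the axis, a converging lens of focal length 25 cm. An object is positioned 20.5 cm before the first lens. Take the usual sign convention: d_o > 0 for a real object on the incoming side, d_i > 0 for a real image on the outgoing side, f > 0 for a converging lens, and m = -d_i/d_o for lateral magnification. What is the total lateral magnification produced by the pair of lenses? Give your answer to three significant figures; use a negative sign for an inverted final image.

Applying the thin-lens equation to the first lens, 1/11 = 1/20.5 + 1/d_i1, which gives d_i1 = 23.737 cm.
Its lateral magnification is m_1 = -d_i1/d_o1 = -(23.737)/20.5 = -1.1579.
Object distance for lens 2: d_o2 = 62.5 - 23.737 = 38.763 cm.
Applying the thin-lens equation again with f_2 = 25 cm and d_o2 = 38.763 cm gives d_i2 = 70.411 cm.
m_2 = -(70.411)/(38.763) = -1.8164.
Total m = m_1 x m_2 = (-1.1579)(-1.8164) = 2.1033.

2.10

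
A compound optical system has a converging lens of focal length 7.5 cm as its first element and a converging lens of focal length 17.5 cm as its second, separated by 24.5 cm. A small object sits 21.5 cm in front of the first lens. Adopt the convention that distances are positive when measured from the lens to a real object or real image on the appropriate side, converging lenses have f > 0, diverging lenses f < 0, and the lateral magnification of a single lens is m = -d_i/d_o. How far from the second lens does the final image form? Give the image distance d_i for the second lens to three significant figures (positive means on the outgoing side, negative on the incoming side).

-50.3 cm

Applying the thin-lens equation to the first lens, 1/7.5 = 1/21.5 + 1/d_i1, which gives d_i1 = 11.518 cm.
The intermediate image is 11.518 cm to the right of lens 1, so d_o2 = L - d_i1 = 24.5 - 11.518 = 12.982 cm.
Applying the thin-lens equation again with f_2 = 17.5 cm and d_o2 = 12.982 cm gives d_i2 = -50.287 cm.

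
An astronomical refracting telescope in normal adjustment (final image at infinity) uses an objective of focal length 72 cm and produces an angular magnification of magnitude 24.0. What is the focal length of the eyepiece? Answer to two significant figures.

3.0 cm

|M| = f_obj/f_eye, so f_eye = f_obj/|M| = 72/24.0 = 3.000 cm.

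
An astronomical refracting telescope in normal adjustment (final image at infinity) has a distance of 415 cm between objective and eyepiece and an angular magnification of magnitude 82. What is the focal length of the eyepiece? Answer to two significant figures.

In normal adjustment the tube length equals f_obj + f_eye and |M| = f_obj/f_eye.
So f_obj = 82 f_eye and 82 f_eye + f_eye = 415 cm, giving f_eye = 415/83 = 5.000 cm and f_obj = 410.000 cm.

5.0 cm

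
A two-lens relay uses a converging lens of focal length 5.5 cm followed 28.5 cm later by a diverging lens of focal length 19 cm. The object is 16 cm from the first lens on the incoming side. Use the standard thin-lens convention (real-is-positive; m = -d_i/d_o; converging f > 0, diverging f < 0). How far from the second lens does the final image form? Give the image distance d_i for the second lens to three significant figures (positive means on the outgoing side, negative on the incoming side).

Applying the thin-lens equation to the first lens, 1/5.5 = 1/16 + 1/d_i1, which gives d_i1 = 8.381 cm.
That image sits 20.119 cm in front of the second lens, so d_o2 = 20.119 cm.
Applying the thin-lens equation again with f_2 = -19 cm and d_o2 = 20.119 cm gives d_i2 = -9.772 cm.

-9.77 cm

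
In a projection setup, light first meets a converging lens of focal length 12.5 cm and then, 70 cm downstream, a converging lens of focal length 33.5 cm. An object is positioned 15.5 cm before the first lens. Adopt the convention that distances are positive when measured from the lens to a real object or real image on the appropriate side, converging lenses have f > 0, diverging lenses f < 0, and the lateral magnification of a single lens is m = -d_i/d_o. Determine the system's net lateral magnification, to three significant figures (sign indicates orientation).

-4.97

First lens: d_i1 = 1/(1/12.5 - 1/15.5) = 64.583 cm.
m_1 = -(64.583)/15.5 = -4.1667.
The intermediate image is 64.583 cm to the right of lens 1, so d_o2 = L - d_i1 = 70 - 64.583 = 5.417 cm.
Second lens: d_i2 = 1/(1/33.5 - 1/(5.417)) = -6.461 cm.
m_2 = -(-6.461)/(5.417) = 1.1929.
The system's lateral magnification is m_1 m_2 = (-4.1667)(1.1929) = -4.9703.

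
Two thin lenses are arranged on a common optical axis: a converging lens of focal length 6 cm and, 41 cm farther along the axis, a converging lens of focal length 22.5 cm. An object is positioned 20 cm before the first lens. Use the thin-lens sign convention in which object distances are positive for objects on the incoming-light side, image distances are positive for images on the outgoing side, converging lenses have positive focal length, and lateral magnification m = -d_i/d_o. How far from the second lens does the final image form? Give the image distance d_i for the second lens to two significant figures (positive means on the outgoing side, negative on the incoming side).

73 cm

Lens 1: 1/d_i1 = 1/f_1 - 1/d_o1 = 1/6 - 1/20 = 0.11667 cm^-1, so d_i1 = 8.571 cm.
That image sits 32.429 cm in front of the second lens, so d_o2 = 32.429 cm.
Lens 2: 1/d_i2 = 1/f_2 - 1/d_o2 = 1/22.5 - 1/(32.429) = 0.01361 cm^-1, so d_i2 = 73.489 cm.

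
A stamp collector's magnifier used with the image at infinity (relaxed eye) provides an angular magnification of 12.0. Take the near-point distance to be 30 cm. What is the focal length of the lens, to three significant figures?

2.50 cm

For the image at infinity, M = D/f.
f = D/M = 30/12.0 = 2.500 cm.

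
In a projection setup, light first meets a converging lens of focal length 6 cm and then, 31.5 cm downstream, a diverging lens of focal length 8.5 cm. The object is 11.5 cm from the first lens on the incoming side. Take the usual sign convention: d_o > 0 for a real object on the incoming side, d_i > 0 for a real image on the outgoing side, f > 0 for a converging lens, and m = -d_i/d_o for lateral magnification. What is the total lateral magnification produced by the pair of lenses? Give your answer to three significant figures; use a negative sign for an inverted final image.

Applying the thin-lens equation to the first lens, 1/6 = 1/11.5 + 1/d_i1, which gives d_i1 = 12.545 cm.
Its lateral magnification is m_1 = -d_i1/d_o1 = -(12.545)/11.5 = -1.0909.
That image sits 18.955 cm in front of the second lens, so d_o2 = 18.955 cm.
Applying the thin-lens equation again with f_2 = -8.5 cm and d_o2 = 18.955 cm gives d_i2 = -5.868 cm.
m_2 = -(-5.868)/(18.955) = 0.3096.
Overall magnification: m = m_1 m_2 = -0.3377.

-0.338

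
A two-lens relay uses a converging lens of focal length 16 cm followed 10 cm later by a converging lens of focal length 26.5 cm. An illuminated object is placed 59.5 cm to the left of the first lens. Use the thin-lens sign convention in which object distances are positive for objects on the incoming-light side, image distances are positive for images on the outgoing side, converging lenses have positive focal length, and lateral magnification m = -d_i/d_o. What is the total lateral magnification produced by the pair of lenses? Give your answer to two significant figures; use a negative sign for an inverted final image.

-0.25

Lens 1: 1/d_i1 = 1/f_1 - 1/d_o1 = 1/16 - 1/59.5 = 0.04569 cm^-1, so d_i1 = 21.885 cm.
m_1 = -(21.885)/59.5 = -0.3678.
Since 21.885 cm > 10 cm, the first image lies past the second lens and serves as a virtual object: d_o2 = L - d_i1 = -11.885 cm.
Lens 2: 1/d_i2 = 1/f_2 - 1/d_o2 = 1/26.5 - 1/(-11.885) = 0.12188 cm^-1, so d_i2 = 8.205 cm.
m_2 = -(8.205)/(-11.885) = 0.6904.
Total m = m_1 x m_2 = (-0.3678)(0.6904) = -0.2539.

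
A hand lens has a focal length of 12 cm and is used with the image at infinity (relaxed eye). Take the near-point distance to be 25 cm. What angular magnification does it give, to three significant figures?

2.08

M = D/f = 25/12 = 2.083.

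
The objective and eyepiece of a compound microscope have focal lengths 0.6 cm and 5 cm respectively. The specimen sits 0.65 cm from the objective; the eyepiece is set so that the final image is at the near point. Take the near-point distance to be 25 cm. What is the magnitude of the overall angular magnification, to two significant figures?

72

Objective: 1/d_i = 1/f_obj - 1/d_o = 1/0.6 - 1/0.65 = 0.12821 cm^-1, so d_i = 7.800 cm.
m_obj = -d_i/d_o = -7.800/0.65 = -12.000.
Eyepiece angular magnification (image at near point): M_eye = 1 + D/f_e = 1 + 25/5 = 6.000.
Overall M = m_obj x M_eye = (-12.000)(6.000) = -72.00.
|M| = 72.00.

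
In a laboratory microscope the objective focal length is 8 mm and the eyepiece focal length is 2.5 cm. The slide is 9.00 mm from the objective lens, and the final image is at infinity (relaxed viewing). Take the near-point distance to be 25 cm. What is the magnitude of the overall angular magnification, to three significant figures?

80.0

Convert to cm: f_obj = 8 mm = 0.8 cm; d_o = 9.00 mm = 0.90 cm.
Objective: 1/d_i = 1/f_obj - 1/d_o = 1/0.8 - 1/0.90 = 0.13889 cm^-1, so d_i = 7.200 cm.
m_obj = -d_i/d_o = -7.200/0.90 = -8.000.
Eyepiece angular magnification (image at infinity): M_eye = D/f_e = 25/2.5 = 10.000.
Overall M = m_obj x M_eye = (-8.000)(10.000) = -80.00.
|M| = 80.00.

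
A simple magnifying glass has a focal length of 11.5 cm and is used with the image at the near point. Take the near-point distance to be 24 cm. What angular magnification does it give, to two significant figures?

3.1

M = 1 + D/f = 1 + 24/11.5 = 3.087.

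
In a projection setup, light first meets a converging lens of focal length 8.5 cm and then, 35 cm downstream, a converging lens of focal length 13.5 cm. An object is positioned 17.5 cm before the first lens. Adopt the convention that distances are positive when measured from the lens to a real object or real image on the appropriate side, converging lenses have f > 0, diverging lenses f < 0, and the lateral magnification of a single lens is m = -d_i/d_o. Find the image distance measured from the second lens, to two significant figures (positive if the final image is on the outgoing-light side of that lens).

50 cm

Lens 1: 1/d_i1 = 1/f_1 - 1/d_o1 = 1/8.5 - 1/17.5 = 0.06050 cm^-1, so d_i1 = 16.528 cm.
Object distance for lens 2: d_o2 = 35 - 16.528 = 18.472 cm.
Lens 2: 1/d_i2 = 1/f_2 - 1/d_o2 = 1/13.5 - 1/(18.472) = 0.01994 cm^-1, so d_i2 = 50.154 cm.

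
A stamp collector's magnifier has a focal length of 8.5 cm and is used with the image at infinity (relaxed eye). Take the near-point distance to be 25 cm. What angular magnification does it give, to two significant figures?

2.9

M = D/f = 25/8.5 = 2.941.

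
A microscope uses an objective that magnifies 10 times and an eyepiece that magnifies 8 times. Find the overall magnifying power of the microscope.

80

The overall magnification of a compound microscope is the product of the objective and eyepiece magnifications:
M = M_obj x M_eye = 10 x 8 = 80.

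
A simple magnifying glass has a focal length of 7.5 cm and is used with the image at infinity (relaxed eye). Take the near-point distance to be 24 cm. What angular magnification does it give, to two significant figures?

3.2

M = D/f = 24/7.5 = 3.200.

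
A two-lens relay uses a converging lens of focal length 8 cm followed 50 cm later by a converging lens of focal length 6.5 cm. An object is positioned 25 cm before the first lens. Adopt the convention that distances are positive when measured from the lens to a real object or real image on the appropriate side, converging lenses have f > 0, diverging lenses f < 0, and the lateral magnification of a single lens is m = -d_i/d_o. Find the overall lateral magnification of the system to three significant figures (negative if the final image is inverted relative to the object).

0.0964

Lens 1: 1/d_i1 = 1/f_1 - 1/d_o1 = 1/8 - 1/25 = 0.08500 cm^-1, so d_i1 = 11.765 cm.
m_1 = -(11.765)/25 = -0.4706.
That image sits 38.235 cm in front of the second lens, so d_o2 = 38.235 cm.
Lens 2: 1/d_i2 = 1/f_2 - 1/d_o2 = 1/6.5 - 1/(38.235) = 0.12769 cm^-1, so d_i2 = 7.831 cm.
m_2 = -(7.831)/(38.235) = -0.2048.
Overall magnification: m = m_1 m_2 = 0.0964.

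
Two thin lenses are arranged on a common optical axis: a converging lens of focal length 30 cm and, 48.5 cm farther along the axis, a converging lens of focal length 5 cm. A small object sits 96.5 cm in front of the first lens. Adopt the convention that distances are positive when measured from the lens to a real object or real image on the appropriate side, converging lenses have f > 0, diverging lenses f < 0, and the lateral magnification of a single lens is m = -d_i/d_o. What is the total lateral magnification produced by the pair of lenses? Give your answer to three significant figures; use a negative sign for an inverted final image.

Applying the thin-lens equation to the first lens, 1/30 = 1/96.5 + 1/d_i1, which gives d_i1 = 43.534 cm.
Its lateral magnification is m_1 = -d_i1/d_o1 = -(43.534)/96.5 = -0.4511.
That image sits 4.966 cm in front of the second lens, so d_o2 = 4.966 cm.
Applying the thin-lens equation again with f_2 = 5 cm and d_o2 = 4.966 cm gives d_i2 = -733.889 cm.
m_2 = -(-733.889)/(4.966) = 147.7778.
Total m = m_1 x m_2 = (-0.4511)(147.7778) = -66.6667.

-66.7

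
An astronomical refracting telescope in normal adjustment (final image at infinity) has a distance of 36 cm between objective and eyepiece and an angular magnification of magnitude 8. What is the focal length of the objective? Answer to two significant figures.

32 cm

In normal adjustment the tube length equals f_obj + f_eye and |M| = f_obj/f_eye.
So f_obj = 8 f_eye and 8 f_eye + f_eye = 36 cm, giving f_eye = 36/9 = 4.000 cm and f_obj = 32.000 cm.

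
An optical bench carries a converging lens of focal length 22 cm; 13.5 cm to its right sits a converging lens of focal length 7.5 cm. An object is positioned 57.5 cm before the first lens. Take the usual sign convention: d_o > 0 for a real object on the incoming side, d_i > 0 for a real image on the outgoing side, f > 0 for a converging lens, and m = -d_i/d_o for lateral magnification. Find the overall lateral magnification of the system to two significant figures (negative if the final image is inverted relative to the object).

First lens: d_i1 = 1/(1/22 - 1/57.5) = 35.634 cm.
m_1 = -(35.634)/57.5 = -0.6197.
This image would form 35.634 cm past lens 1, i.e. 22.134 cm beyond lens 2, so it is a virtual object for lens 2: d_o2 = 13.5 - 35.634 = -22.134 cm.
Second lens: d_i2 = 1/(1/7.5 - 1/(-22.134)) = 5.602 cm.
m_2 = -(5.602)/(-22.134) = 0.2531.
Total m = m_1 x m_2 = (-0.6197)(0.2531) = -0.1568.

-0.16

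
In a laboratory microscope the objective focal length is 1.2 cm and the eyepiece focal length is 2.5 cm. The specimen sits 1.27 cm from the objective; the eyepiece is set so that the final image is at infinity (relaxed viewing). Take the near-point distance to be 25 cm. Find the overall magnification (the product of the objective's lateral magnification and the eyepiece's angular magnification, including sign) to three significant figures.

-171

Objective: 1/d_i = 1/f_obj - 1/d_o = 1/1.2 - 1/1.27 = 0.04593 cm^-1, so d_i = 21.771 cm.
m_obj = -d_i/d_o = -21.771/1.27 = -17.143.
Eyepiece angular magnification (image at infinity): M_eye = D/f_e = 25/2.5 = 10.000.
Overall M = m_obj x M_eye = (-17.143)(10.000) = -171.43.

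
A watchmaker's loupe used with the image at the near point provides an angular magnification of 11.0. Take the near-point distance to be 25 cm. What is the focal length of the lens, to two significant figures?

For the image at the near point, M = 1 + D/f.
f = D/(M - 1) = 25/(11.0 - 1) = 2.500 cm.

2.5 cm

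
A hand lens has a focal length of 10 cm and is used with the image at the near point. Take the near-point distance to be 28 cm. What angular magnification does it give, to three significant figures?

M = 1 + D/f = 1 + 28/10 = 3.800.

3.80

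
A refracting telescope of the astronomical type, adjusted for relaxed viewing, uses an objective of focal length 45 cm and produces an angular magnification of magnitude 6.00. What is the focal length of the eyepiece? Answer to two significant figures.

|M| = f_obj/f_eye, so f_eye = f_obj/|M| = 45/6.0 = 7.500 cm.

7.5 cm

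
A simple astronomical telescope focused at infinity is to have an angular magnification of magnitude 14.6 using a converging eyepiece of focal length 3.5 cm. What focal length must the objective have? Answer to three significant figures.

|M| = f_obj/|f_eye|, so f_obj = |M| x |f_eye| = 14.6 x 3.5 = 51.100 cm.

51.1 cm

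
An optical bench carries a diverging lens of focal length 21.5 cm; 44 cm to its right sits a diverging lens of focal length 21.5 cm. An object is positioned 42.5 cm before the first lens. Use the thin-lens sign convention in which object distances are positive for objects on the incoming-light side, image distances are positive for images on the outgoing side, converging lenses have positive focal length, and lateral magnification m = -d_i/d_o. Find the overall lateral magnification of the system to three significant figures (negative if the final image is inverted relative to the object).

First lens: d_i1 = 1/(1/(-21.5) - 1/42.5) = -14.277 cm.
m_1 = -(-14.277)/42.5 = 0.3359.
With d_i1 < 0 the first image is virtual and lies on the object side; the object distance for lens 2 is d_o2 = 44 - (-14.277) = 58.277 cm.
Second lens: d_i2 = 1/(1/(-21.5) - 1/(58.277)) = -15.706 cm.
m_2 = -(-15.706)/(58.277) = 0.2695.
Overall magnification: m = m_1 m_2 = 0.0905.

0.0905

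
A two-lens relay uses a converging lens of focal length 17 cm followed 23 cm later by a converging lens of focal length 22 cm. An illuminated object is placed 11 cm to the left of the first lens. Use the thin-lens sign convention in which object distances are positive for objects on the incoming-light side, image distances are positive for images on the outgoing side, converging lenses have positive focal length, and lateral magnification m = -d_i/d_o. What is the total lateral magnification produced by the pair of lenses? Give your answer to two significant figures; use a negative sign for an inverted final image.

-1.9

First lens: d_i1 = 1/(1/17 - 1/11) = -31.167 cm.
m_1 = -(-31.167)/11 = 2.8333.
The intermediate image is virtual, 31.167 cm to the left of lens 1, so d_o2 = L - d_i1 = 23 - (-31.167) = 54.167 cm.
Second lens: d_i2 = 1/(1/22 - 1/(54.167)) = 37.047 cm.
m_2 = -(37.047)/(54.167) = -0.6839.
The system's lateral magnification is m_1 m_2 = (2.8333)(-0.6839) = -1.9378.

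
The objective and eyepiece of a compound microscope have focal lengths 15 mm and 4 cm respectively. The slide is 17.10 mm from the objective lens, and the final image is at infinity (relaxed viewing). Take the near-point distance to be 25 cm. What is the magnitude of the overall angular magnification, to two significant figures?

45

Convert to cm: f_obj = 15 mm = 1.5 cm; d_o = 17.10 mm = 1.71 cm.
Objective: 1/d_i = 1/f_obj - 1/d_o = 1/1.5 - 1/1.71 = 0.08187 cm^-1, so d_i = 12.214 cm.
m_obj = -d_i/d_o = -12.214/1.71 = -7.143.
Eyepiece angular magnification (image at infinity): M_eye = D/f_e = 25/4 = 6.250.
Overall M = m_obj x M_eye = (-7.143)(6.250) = -44.64.
|M| = 44.64.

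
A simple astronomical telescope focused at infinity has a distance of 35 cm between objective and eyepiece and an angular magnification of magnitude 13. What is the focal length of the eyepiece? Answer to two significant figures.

In normal adjustment the tube length equals f_obj + f_eye and |M| = f_obj/f_eye.
So f_obj = 13 f_eye and 13 f_eye + f_eye = 35 cm, giving f_eye = 35/14 = 2.500 cm and f_obj = 32.500 cm.

2.5 cm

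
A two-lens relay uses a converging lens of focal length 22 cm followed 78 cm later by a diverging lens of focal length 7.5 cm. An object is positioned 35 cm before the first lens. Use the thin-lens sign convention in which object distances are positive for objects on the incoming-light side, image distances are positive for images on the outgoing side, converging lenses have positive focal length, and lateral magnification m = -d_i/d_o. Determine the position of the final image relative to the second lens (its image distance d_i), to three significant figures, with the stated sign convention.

-5.36 cm

Applying the thin-lens equation to the first lens, 1/22 = 1/35 + 1/d_i1, which gives d_i1 = 59.231 cm.
The intermediate image is 59.231 cm to the right of lens 1, so d_o2 = L - d_i1 = 78 - 59.231 = 18.769 cm.
Applying the thin-lens equation again with f_2 = -7.5 cm and d_o2 = 18.769 cm gives d_i2 = -5.359 cm.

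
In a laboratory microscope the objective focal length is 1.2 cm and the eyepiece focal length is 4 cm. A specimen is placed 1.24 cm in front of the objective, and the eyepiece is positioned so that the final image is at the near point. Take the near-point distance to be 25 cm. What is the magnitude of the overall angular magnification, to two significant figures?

Objective: 1/d_i = 1/f_obj - 1/d_o = 1/1.2 - 1/1.24 = 0.02688 cm^-1, so d_i = 37.200 cm.
m_obj = -d_i/d_o = -37.200/1.24 = -30.000.
Eyepiece angular magnification (image at near point): M_eye = 1 + D/f_e = 1 + 25/4 = 7.250.
Overall M = m_obj x M_eye = (-30.000)(7.250) = -217.50.
|M| = 217.50.

220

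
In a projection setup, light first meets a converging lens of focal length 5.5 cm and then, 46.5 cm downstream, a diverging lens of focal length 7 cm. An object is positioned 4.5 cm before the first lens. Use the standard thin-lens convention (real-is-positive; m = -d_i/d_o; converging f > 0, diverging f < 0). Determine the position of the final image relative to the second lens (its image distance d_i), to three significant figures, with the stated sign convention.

-6.37 cm

Applying the thin-lens equation to the first lens, 1/5.5 = 1/4.5 + 1/d_i1, which gives d_i1 = -24.750 cm.
The intermediate image is virtual, 24.750 cm to the left of lens 1, so d_o2 = L - d_i1 = 46.5 - (-24.750) = 71.250 cm.
Applying the thin-lens equation again with f_2 = -7 cm and d_o2 = 71.250 cm gives d_i2 = -6.374 cm.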